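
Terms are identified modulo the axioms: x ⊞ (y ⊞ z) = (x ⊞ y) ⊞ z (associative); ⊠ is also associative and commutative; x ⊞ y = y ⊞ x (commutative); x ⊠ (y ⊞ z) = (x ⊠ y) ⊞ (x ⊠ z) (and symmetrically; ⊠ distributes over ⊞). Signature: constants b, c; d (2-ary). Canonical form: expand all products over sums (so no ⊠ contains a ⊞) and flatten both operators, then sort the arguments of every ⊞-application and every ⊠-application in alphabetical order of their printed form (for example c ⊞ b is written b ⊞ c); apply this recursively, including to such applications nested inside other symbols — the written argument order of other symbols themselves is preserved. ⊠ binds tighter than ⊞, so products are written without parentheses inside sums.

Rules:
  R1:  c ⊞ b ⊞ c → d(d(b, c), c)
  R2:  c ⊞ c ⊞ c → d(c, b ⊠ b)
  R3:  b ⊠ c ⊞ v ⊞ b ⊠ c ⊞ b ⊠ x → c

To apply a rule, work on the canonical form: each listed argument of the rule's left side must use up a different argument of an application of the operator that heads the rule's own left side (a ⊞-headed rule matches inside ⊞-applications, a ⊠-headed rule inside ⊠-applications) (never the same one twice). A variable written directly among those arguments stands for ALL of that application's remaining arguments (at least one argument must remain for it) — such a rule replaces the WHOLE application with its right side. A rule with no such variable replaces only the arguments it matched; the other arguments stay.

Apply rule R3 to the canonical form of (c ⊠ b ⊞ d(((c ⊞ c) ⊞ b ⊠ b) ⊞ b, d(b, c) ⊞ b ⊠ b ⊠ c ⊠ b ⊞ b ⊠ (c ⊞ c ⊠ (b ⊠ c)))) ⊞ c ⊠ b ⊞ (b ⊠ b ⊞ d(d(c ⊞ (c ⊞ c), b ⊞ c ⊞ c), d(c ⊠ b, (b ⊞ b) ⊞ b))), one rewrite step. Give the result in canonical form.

Answer: c

Derivation:
Canonical form:  b ⊠ b ⊞ b ⊠ c ⊞ b ⊠ c ⊞ d(b ⊞ b ⊠ b ⊞ c ⊞ c, b ⊠ b ⊠ b ⊠ c ⊞ b ⊠ b ⊠ c ⊠ c ⊞ b ⊠ c ⊞ d(b, c)) ⊞ d(d(c ⊞ c ⊞ c, b ⊞ c ⊞ c), d(b ⊠ c, b ⊞ b ⊞ b))
R3 matches:  uses b ⊠ b, b ⊠ c, b ⊠ c;  v := d(b ⊞ b ⊠ b ⊞ c ⊞ c, b ⊠ b ⊠ b ⊠ c ⊞ b ⊠ b ⊠ c ⊠ c ⊞ b ⊠ c ⊞ d(b, c)) ⊞ d(d(c ⊞ c ⊞ c, b ⊞ c ⊞ c), d(b ⊠ c, b ⊞ b ⊞ b)), x := b
Every leftover argument binds to the variable; the entire application is replaced.
Giving:  c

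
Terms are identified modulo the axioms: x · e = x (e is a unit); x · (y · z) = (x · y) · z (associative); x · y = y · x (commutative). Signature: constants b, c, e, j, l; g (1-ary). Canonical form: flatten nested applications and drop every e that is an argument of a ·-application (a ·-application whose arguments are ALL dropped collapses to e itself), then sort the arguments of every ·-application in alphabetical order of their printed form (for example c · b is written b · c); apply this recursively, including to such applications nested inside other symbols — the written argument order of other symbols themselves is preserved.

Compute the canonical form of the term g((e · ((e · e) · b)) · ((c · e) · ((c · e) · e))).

Answer: g(b · c · c)

Derivation:
Descend into:  (e · ((e · e) · b)) · ((c · e) · ((c · e) · e))
Un-nest:  e · e · e · b · c · e · c · e · e
Unit:  drop e (×6)
Sort:  b · c · c
Rebuild:  g(b · c · c)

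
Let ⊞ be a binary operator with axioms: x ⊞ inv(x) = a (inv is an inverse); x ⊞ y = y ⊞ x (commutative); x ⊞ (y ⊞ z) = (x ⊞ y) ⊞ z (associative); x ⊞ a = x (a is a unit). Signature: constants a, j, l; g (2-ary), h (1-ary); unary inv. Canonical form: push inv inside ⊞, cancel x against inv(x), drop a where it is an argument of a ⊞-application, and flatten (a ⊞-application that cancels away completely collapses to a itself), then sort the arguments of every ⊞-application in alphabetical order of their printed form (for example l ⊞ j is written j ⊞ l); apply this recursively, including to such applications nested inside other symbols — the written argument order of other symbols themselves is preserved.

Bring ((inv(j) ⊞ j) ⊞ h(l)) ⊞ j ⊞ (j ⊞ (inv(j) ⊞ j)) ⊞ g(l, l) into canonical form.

Combine occurrences:  j ⊞ j ⊞ h(l) ⊞ g(l, l)
Sort arguments:  g(l, l) ⊞ h(l) ⊞ j ⊞ j

Answer: g(l, l) ⊞ h(l) ⊞ j ⊞ j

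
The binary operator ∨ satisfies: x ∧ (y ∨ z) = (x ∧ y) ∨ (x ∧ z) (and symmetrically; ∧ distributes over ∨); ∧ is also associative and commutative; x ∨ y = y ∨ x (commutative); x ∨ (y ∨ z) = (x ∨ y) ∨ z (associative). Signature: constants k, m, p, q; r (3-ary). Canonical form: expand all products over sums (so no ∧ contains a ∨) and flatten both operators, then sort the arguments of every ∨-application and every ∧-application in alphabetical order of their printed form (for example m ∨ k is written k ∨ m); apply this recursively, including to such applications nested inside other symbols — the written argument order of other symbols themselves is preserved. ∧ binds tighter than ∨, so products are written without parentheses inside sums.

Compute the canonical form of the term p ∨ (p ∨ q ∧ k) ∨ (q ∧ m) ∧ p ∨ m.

Answer: k ∧ q ∨ m ∨ m ∧ p ∧ q ∨ p ∨ p

Derivation:
Flatten:  p ∨ p ∨ k ∧ q ∨ m ∧ p ∧ q ∨ m
Sort arguments:  k ∧ q ∨ m ∨ m ∧ p ∧ q ∨ p ∨ p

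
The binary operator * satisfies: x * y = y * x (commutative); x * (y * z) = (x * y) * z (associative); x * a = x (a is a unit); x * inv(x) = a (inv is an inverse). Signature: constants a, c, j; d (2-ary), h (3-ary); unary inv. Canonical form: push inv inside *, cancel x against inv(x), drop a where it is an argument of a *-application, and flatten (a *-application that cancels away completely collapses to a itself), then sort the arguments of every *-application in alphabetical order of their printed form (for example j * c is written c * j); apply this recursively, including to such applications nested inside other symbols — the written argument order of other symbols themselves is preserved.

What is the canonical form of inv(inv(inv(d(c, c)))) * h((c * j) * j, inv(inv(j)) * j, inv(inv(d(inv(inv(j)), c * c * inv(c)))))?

Push inv inside:  distribute inv over * and collapse double inv
Combine occurrences:  inv(d(c, c)) * h(c * j * j, j * j, d(j, c))
Order the arguments:  h(c * j * j, j * j, d(j, c)) * inv(d(c, c))

Answer: h(c * j * j, j * j, d(j, c)) * inv(d(c, c))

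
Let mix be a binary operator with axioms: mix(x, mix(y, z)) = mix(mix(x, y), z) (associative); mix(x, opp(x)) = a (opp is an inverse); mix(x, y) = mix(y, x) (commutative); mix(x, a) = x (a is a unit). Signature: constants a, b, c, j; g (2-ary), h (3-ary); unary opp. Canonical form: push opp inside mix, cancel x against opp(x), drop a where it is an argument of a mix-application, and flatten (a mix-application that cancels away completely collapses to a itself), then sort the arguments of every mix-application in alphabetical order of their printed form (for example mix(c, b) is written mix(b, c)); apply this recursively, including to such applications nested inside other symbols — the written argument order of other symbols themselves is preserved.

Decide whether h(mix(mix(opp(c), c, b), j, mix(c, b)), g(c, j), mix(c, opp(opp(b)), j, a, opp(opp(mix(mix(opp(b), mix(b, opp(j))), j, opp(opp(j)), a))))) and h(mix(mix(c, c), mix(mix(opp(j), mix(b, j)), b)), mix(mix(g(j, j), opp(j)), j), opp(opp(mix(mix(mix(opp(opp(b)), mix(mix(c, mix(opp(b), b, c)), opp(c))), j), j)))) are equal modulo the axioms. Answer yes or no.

Left:  h(mix(mix(opp(c), c, b), j, mix(c, b)), g(c, j), mix(c, opp(opp(b)), j, a, opp(opp(mix(mix(opp(b), mix(b, opp(j))), j, opp(opp(j)), a)))))
  Focus inside:  mix(c, opp(opp(b)), j, a, opp(opp(mix(mix(opp(b), mix(b, opp(j))), j, opp(opp(j)), a))))
  Push opp inside:  distribute opp over mix and collapse double opp
  Combine occurrences:  mix(c, b, j, j)
  Order the arguments:  mix(b, c, j, j)
  Reassemble:  h(mix(b, b, c, j), g(c, j), mix(b, c, j, j))
Right:  h(mix(mix(c, c), mix(mix(opp(j), mix(b, j)), b)), mix(mix(g(j, j), opp(j)), j), opp(opp(mix(mix(mix(opp(opp(b)), mix(mix(c, mix(opp(b), b, c)), opp(c))), j), j))))
  Descend into:  mix(mix(mix(opp(opp(b)), mix(mix(c, mix(opp(b), b, c)), opp(c))), j), j)
  Push opp inside:  distribute opp over mix and collapse double opp
  Collect terms:  mix(b, c, j, j)
  Reassemble:  h(mix(b, b, c, c), g(j, j), mix(b, c, j, j))

Answer: no — h(mix(b, b, c, j), g(c, j), mix(b, c, j, j)) vs h(mix(b, b, c, c), g(j, j), mix(b, c, j, j))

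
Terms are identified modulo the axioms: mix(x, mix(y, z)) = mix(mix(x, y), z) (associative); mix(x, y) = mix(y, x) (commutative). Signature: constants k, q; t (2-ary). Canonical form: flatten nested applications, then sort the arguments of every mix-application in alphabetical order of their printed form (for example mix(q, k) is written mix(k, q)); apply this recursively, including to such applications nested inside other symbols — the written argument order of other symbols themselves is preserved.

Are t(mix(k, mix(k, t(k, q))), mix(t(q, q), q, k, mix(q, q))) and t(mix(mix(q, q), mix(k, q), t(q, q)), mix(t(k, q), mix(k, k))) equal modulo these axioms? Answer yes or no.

Left:  t(mix(k, mix(k, t(k, q))), mix(t(q, q), q, k, mix(q, q)))
  Descend into:  mix(t(q, q), q, k, mix(q, q))
  Merge nested applications:  mix(t(q, q), q, k, q, q)
  Order the arguments:  mix(k, q, q, q, t(q, q))
  Rebuild:  t(mix(k, k, t(k, q)), mix(k, q, q, q, t(q, q)))
Right:  t(mix(mix(q, q), mix(k, q), t(q, q)), mix(t(k, q), mix(k, k)))
  Focus inside:  mix(mix(q, q), mix(k, q), t(q, q))
  Merge nested applications:  mix(q, q, k, q, t(q, q))
  Order the arguments:  mix(k, q, q, q, t(q, q))
  Rebuild:  t(mix(k, q, q, q, t(q, q)), mix(k, k, t(k, q)))

Answer: no — t(mix(k, k, t(k, q)), mix(k, q, q, q, t(q, q))) vs t(mix(k, q, q, q, t(q, q)), mix(k, k, t(k, q)))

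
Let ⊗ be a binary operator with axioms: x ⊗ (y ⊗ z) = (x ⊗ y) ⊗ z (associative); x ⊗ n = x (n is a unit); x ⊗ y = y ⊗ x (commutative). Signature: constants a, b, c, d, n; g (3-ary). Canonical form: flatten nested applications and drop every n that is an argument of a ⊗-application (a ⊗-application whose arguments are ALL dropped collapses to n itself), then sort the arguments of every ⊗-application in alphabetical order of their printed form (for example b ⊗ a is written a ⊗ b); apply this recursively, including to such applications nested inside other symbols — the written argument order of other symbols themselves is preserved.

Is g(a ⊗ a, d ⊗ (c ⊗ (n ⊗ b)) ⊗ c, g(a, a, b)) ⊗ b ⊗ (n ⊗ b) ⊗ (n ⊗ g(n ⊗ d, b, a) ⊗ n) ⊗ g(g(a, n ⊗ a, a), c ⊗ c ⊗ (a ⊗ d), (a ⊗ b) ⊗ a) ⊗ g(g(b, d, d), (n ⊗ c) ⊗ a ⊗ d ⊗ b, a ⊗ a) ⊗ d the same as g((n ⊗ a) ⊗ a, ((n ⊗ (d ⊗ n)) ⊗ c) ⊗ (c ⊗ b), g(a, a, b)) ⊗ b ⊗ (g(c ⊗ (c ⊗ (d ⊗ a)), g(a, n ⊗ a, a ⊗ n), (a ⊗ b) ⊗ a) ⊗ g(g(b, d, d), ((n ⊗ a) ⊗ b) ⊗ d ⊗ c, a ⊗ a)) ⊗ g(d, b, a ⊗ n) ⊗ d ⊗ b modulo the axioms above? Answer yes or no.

Answer: no — b ⊗ b ⊗ d ⊗ g(a ⊗ a, b ⊗ c ⊗ c ⊗ d, g(a, a, b)) ⊗ g(d, b, a) ⊗ g(g(a, a, a), a ⊗ c ⊗ c ⊗ d, a ⊗ a ⊗ b) ⊗ g(g(b, d, d), a ⊗ b ⊗ c ⊗ d, a ⊗ a) vs b ⊗ b ⊗ d ⊗ g(a ⊗ a, b ⊗ c ⊗ c ⊗ d, g(a, a, b)) ⊗ g(a ⊗ c ⊗ c ⊗ d, g(a, a, a), a ⊗ a ⊗ b) ⊗ g(d, b, a) ⊗ g(g(b, d, d), a ⊗ b ⊗ c ⊗ d, a ⊗ a)

Derivation:
Left:  g(a ⊗ a, d ⊗ (c ⊗ (n ⊗ b)) ⊗ c, g(a, a, b)) ⊗ b ⊗ (n ⊗ b) ⊗ (n ⊗ g(n ⊗ d, b, a) ⊗ n) ⊗ g(g(a, n ⊗ a, a), c ⊗ c ⊗ (a ⊗ d), (a ⊗ b) ⊗ a) ⊗ g(g(b, d, d), (n ⊗ c) ⊗ a ⊗ d ⊗ b, a ⊗ a) ⊗ d
  Un-nest:  g(a ⊗ a, d ⊗ (c ⊗ (n ⊗ b)) ⊗ c, g(a, a, b)) ⊗ b ⊗ n ⊗ b ⊗ n ⊗ g(n ⊗ d, b, a) ⊗ n ⊗ g(g(a, n ⊗ a, a), c ⊗ c ⊗ (a ⊗ d), (a ⊗ b) ⊗ a) ⊗ g(g(b, d, d), (n ⊗ c) ⊗ a ⊗ d ⊗ b, a ⊗ a) ⊗ d
  Inside:  g(a ⊗ a, d ⊗ (c ⊗ (n ⊗ b)) ⊗ c, g(a, a, b))  →  g(a ⊗ a, b ⊗ c ⊗ c ⊗ d, g(a, a, b))
  Simplify inside:  g(n ⊗ d, b, a)  →  g(d, b, a)
  Canonicalize subterm:  g(g(a, n ⊗ a, a), c ⊗ c ⊗ (a ⊗ d), (a ⊗ b) ⊗ a)  →  g(g(a, a, a), a ⊗ c ⊗ c ⊗ d, a ⊗ a ⊗ b)
  Units out:  drop n (×3)
  Order the arguments:  b ⊗ b ⊗ d ⊗ g(a ⊗ a, b ⊗ c ⊗ c ⊗ d, g(a, a, b)) ⊗ g(d, b, a) ⊗ g(g(a, a, a), a ⊗ c ⊗ c ⊗ d, a ⊗ a ⊗ b) ⊗ g(g(b, d, d), a ⊗ b ⊗ c ⊗ d, a ⊗ a)
Right:  g((n ⊗ a) ⊗ a, ((n ⊗ (d ⊗ n)) ⊗ c) ⊗ (c ⊗ b), g(a, a, b)) ⊗ b ⊗ (g(c ⊗ (c ⊗ (d ⊗ a)), g(a, n ⊗ a, a ⊗ n), (a ⊗ b) ⊗ a) ⊗ g(g(b, d, d), ((n ⊗ a) ⊗ b) ⊗ d ⊗ c, a ⊗ a)) ⊗ g(d, b, a ⊗ n) ⊗ d ⊗ b
  Un-nest:  g((n ⊗ a) ⊗ a, ((n ⊗ (d ⊗ n)) ⊗ c) ⊗ (c ⊗ b), g(a, a, b)) ⊗ b ⊗ g(c ⊗ (c ⊗ (d ⊗ a)), g(a, n ⊗ a, a ⊗ n), (a ⊗ b) ⊗ a) ⊗ g(g(b, d, d), ((n ⊗ a) ⊗ b) ⊗ d ⊗ c, a ⊗ a) ⊗ g(d, b, a ⊗ n) ⊗ d ⊗ b
  Simplify inside:  g((n ⊗ a) ⊗ a, ((n ⊗ (d ⊗ n)) ⊗ c) ⊗ (c ⊗ b), g(a, a, b))  →  g(a ⊗ a, b ⊗ c ⊗ c ⊗ d, g(a, a, b))
  Inside:  g(c ⊗ (c ⊗ (d ⊗ a)), g(a, n ⊗ a, a ⊗ n), (a ⊗ b) ⊗ a)  →  g(a ⊗ c ⊗ c ⊗ d, g(a, a, a), a ⊗ a ⊗ b)
  Inside:  g(g(b, d, d), ((n ⊗ a) ⊗ b) ⊗ d ⊗ c, a ⊗ a)  →  g(g(b, d, d), a ⊗ b ⊗ c ⊗ d, a ⊗ a)
  Sort:  b ⊗ b ⊗ d ⊗ g(a ⊗ a, b ⊗ c ⊗ c ⊗ d, g(a, a, b)) ⊗ g(a ⊗ c ⊗ c ⊗ d, g(a, a, a), a ⊗ a ⊗ b) ⊗ g(d, b, a) ⊗ g(g(b, d, d), a ⊗ b ⊗ c ⊗ d, a ⊗ a)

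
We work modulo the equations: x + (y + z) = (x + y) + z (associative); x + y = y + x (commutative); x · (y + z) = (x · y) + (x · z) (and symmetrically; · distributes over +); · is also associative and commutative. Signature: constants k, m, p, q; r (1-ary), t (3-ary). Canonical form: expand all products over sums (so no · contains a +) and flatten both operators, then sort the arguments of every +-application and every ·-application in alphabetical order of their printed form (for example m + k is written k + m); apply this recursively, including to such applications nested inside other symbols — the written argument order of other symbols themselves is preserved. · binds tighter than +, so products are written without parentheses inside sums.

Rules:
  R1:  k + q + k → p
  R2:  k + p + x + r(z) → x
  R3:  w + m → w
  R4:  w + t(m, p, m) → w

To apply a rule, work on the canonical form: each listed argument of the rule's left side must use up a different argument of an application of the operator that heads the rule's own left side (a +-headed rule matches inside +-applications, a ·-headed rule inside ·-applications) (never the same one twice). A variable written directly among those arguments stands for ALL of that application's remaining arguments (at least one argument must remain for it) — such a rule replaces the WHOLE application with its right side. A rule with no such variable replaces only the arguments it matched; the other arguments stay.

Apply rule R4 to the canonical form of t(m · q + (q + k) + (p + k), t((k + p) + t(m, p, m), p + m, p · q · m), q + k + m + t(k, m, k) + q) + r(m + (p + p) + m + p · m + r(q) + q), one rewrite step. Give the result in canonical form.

Answer: r(m + m + m · p + p + p + q + r(q)) + t(k + k + m · q + p + q, t(k + p, m + p, m · p · q), k + m + q + q + t(k, m, k))

Derivation:
Canonical form:  r(m + m + m · p + p + p + q + r(q)) + t(k + k + m · q + p + q, t(k + p + t(m, p, m), m + p, m · p · q), k + m + q + q + t(k, m, k))
Match R4:  consume t(m, p, m);  w := k + p
Every leftover argument binds to the variable; the entire application is replaced.
New term:  r(m + m + m · p + p + p + q + r(q)) + t(k + k + m · q + p + q, t(k + p, m + p, m · p · q), k + m + q + q + t(k, m, k))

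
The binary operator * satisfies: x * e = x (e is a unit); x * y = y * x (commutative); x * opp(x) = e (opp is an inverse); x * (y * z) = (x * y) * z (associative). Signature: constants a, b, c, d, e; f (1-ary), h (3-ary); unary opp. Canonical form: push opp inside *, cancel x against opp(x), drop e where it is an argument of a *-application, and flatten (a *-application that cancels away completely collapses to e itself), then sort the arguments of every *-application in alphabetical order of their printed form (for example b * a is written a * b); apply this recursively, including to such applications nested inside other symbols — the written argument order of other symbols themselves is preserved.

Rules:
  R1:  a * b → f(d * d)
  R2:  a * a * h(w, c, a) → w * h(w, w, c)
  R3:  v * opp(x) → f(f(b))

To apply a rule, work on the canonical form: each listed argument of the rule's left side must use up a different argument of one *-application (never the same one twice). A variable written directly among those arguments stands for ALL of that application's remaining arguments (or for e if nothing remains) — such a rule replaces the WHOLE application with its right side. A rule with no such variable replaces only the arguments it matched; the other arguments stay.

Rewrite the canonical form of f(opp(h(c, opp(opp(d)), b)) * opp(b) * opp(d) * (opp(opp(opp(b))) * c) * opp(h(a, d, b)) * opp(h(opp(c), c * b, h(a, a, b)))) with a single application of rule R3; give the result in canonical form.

Canonical form:  f(c * opp(b) * opp(b) * opp(d) * opp(h(a, d, b)) * opp(h(c, d, b)) * opp(h(opp(c), b * c, h(a, a, b))))
Match R3:  consume opp(b);  v := c * opp(b) * opp(d) * opp(h(a, d, b)) * opp(h(c, d, b)) * opp(h(opp(c), b * c, h(a, a, b))), x := b
Every leftover argument binds to the variable; the entire application is replaced.
Result:  f(f(f(b)))

Answer: f(f(f(b)))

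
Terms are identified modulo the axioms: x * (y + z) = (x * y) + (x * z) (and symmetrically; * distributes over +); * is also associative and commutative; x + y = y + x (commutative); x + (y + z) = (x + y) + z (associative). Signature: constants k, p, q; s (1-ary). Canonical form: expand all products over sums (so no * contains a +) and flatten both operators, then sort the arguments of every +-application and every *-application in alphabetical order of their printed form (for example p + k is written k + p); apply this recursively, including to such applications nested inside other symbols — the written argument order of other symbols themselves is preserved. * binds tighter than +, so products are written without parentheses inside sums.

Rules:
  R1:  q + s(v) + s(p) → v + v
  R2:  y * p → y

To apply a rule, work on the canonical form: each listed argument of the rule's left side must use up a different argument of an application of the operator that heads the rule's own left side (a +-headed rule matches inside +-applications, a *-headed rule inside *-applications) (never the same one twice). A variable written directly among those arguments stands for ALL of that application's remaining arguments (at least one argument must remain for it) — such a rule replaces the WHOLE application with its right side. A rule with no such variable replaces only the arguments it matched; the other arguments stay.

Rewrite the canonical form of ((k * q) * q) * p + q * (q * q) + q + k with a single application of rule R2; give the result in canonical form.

Answer: k + k * q * q + q + q * q * q

Derivation:
Canonical form:  k + k * p * q * q + q + q * q * q
Apply R2:  consuming p;  y := k * q * q
The extension variable absorbs all remaining arguments, so the whole application is rewritten.
Result:  k + k * q * q + q + q * q * q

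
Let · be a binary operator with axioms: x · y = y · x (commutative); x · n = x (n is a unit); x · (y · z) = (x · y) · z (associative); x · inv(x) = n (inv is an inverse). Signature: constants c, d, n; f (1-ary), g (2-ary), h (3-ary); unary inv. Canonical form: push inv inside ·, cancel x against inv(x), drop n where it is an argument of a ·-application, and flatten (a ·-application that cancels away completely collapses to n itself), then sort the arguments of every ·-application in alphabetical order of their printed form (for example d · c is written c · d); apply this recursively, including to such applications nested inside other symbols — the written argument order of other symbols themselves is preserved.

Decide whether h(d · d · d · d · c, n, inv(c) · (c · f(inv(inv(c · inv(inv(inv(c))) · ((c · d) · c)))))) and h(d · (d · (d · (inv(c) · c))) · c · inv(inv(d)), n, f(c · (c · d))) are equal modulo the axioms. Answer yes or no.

Left:  h(d · d · d · d · c, n, inv(c) · (c · f(inv(inv(c · inv(inv(inv(c))) · ((c · d) · c))))))
  Focus inside:  inv(c) · (c · f(inv(inv(c · inv(inv(inv(c))) · ((c · d) · c)))))
  Push inv inside:  distribute inv over · and collapse double inv
  Inverses cancel:  c cancels
  Collect:  f(c · c · d)
  Rebuild:  h(c · d · d · d · d, n, f(c · c · d))
Right:  h(d · (d · (d · (inv(c) · c))) · c · inv(inv(d)), n, f(c · (c · d)))
  Focus inside:  d · (d · (d · (inv(c) · c))) · c · inv(inv(d))
  Push inv inside:  distribute inv over · and collapse double inv
  Combine occurrences:  d · d · d · d · c
  Sort arguments:  c · d · d · d · d
  Rebuild:  h(c · d · d · d · d, n, f(c · c · d))

Answer: yes — both canonical forms are h(c · d · d · d · d, n, f(c · c · d))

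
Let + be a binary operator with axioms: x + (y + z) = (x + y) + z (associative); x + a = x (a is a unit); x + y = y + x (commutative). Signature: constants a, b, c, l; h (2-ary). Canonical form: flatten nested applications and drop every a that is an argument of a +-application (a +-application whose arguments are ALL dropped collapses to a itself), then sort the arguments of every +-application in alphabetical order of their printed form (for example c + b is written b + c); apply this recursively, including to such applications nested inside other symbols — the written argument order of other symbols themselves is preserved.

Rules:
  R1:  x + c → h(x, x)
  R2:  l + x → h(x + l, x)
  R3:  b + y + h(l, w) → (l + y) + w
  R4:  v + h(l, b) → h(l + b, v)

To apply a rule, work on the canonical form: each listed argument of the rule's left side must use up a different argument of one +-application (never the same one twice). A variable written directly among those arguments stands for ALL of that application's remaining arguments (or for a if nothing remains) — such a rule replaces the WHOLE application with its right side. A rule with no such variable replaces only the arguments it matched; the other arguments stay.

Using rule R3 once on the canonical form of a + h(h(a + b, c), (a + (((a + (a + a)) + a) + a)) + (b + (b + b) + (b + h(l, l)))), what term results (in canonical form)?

Canonical form:  h(h(b, c), b + b + b + b + h(l, l))
Match R3:  consume b, h(l, l);  w := l, y := b + b + b
Every leftover argument binds to the variable; the entire application is replaced.
Giving:  h(h(b, c), b + b + b + l + l)

Answer: h(h(b, c), b + b + b + l + l)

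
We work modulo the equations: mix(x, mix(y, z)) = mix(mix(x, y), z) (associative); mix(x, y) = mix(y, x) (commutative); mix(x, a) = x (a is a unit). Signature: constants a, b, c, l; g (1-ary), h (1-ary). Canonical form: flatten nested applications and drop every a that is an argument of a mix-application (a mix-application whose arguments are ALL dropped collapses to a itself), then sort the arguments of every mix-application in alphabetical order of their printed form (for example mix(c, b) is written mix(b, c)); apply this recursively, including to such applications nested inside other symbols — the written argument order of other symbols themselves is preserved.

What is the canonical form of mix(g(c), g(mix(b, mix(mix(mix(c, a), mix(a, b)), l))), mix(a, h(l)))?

Answer: mix(g(c), g(mix(b, b, c, l)), h(l))

Derivation:
Un-nest:  mix(g(c), g(mix(b, mix(mix(mix(c, a), mix(a, b)), l))), a, h(l))
Inside:  g(mix(b, mix(mix(mix(c, a), mix(a, b)), l)))  →  g(mix(b, b, c, l))
Units out:  drop a
Sort:  mix(g(c), g(mix(b, b, c, l)), h(l))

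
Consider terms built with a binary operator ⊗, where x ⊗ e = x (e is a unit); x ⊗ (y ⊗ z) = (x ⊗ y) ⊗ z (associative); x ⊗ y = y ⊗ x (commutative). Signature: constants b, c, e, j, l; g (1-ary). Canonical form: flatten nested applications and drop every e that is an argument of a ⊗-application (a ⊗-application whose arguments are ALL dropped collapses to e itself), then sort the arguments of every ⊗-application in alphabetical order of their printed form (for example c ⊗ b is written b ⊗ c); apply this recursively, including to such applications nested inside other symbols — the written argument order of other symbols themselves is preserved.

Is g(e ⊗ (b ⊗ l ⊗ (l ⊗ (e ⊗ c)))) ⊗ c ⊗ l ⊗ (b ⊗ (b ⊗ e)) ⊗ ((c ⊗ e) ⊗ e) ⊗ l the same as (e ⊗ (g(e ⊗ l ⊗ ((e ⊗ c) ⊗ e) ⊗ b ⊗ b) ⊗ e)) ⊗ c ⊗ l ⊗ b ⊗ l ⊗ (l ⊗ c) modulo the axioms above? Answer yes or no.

Left:  g(e ⊗ (b ⊗ l ⊗ (l ⊗ (e ⊗ c)))) ⊗ c ⊗ l ⊗ (b ⊗ (b ⊗ e)) ⊗ ((c ⊗ e) ⊗ e) ⊗ l
  Flatten:  g(e ⊗ (b ⊗ l ⊗ (l ⊗ (e ⊗ c)))) ⊗ c ⊗ l ⊗ b ⊗ b ⊗ e ⊗ c ⊗ e ⊗ e ⊗ l
  Inside:  g(e ⊗ (b ⊗ l ⊗ (l ⊗ (e ⊗ c))))  →  g(b ⊗ c ⊗ l ⊗ l)
  Units out:  drop e (×3)
  Sort:  b ⊗ b ⊗ c ⊗ c ⊗ g(b ⊗ c ⊗ l ⊗ l) ⊗ l ⊗ l
Right:  (e ⊗ (g(e ⊗ l ⊗ ((e ⊗ c) ⊗ e) ⊗ b ⊗ b) ⊗ e)) ⊗ c ⊗ l ⊗ b ⊗ l ⊗ (l ⊗ c)
  Flatten:  e ⊗ g(e ⊗ l ⊗ ((e ⊗ c) ⊗ e) ⊗ b ⊗ b) ⊗ e ⊗ c ⊗ l ⊗ b ⊗ l ⊗ l ⊗ c
  Simplify inside:  g(e ⊗ l ⊗ ((e ⊗ c) ⊗ e) ⊗ b ⊗ b)  →  g(b ⊗ b ⊗ c ⊗ l)
  Drop the unit:  drop e (×2)
  Order the arguments:  b ⊗ c ⊗ c ⊗ g(b ⊗ b ⊗ c ⊗ l) ⊗ l ⊗ l ⊗ l

Answer: no — b ⊗ b ⊗ c ⊗ c ⊗ g(b ⊗ c ⊗ l ⊗ l) ⊗ l ⊗ l vs b ⊗ c ⊗ c ⊗ g(b ⊗ b ⊗ c ⊗ l) ⊗ l ⊗ l ⊗ l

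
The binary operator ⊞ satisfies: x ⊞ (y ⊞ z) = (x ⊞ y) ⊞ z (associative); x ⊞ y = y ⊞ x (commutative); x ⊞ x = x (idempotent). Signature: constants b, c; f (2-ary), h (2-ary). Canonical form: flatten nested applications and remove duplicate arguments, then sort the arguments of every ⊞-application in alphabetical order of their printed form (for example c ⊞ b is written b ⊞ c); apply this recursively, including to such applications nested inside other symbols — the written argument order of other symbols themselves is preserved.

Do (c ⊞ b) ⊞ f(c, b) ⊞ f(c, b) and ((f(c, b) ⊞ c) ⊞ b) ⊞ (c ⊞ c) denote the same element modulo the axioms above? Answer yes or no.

Left:  (c ⊞ b) ⊞ f(c, b) ⊞ f(c, b)
  Flatten:  c ⊞ b ⊞ f(c, b) ⊞ f(c, b)
  Drop duplicates:  drop duplicate f(c, b)
  Sort arguments:  b ⊞ c ⊞ f(c, b)
Right:  ((f(c, b) ⊞ c) ⊞ b) ⊞ (c ⊞ c)
  Flatten:  f(c, b) ⊞ c ⊞ b ⊞ c ⊞ c
  Idempotence:  drop duplicate c, c
  Sort:  b ⊞ c ⊞ f(c, b)

Answer: yes — both canonical forms are b ⊞ c ⊞ f(c, b)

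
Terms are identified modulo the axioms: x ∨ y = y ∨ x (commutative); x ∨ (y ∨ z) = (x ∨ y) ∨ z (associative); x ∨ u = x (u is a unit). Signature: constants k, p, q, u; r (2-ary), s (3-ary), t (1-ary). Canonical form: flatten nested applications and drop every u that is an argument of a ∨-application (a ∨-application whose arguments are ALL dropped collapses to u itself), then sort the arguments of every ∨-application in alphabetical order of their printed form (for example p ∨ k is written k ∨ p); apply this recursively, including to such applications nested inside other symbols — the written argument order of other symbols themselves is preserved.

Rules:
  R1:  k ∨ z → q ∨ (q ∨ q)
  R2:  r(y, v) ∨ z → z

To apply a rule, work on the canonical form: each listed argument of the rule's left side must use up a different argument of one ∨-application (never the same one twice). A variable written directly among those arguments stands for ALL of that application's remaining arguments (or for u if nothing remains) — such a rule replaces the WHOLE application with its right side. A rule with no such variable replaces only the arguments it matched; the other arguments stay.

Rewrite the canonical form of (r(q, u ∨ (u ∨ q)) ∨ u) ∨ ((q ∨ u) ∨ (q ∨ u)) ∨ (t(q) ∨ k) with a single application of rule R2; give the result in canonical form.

Answer: k ∨ q ∨ q ∨ t(q)

Derivation:
Canonical form:  k ∨ q ∨ q ∨ r(q, q) ∨ t(q)
R2 matches:  uses r(q, q);  v := q, y := q, z := k ∨ q ∨ q ∨ t(q)
The variable takes the whole remainder — replace the entire application.
Result:  k ∨ q ∨ q ∨ t(q)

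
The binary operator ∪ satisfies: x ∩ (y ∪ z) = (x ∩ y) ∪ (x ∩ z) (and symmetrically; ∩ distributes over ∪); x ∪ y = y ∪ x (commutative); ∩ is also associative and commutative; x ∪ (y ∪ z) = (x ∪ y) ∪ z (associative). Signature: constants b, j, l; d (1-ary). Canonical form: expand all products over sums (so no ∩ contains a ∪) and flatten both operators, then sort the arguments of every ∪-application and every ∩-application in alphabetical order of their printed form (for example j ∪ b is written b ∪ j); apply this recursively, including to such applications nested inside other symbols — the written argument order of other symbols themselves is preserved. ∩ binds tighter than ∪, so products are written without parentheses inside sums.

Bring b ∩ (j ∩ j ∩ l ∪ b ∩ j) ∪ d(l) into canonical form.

Expand:  b ∩ j ∩ j ∩ l ∪ b ∩ b ∩ j ∪ d(l)
Sort arguments:  b ∩ b ∩ j ∪ b ∩ j ∩ j ∩ l ∪ d(l)

Answer: b ∩ b ∩ j ∪ b ∩ j ∩ j ∩ l ∪ d(l)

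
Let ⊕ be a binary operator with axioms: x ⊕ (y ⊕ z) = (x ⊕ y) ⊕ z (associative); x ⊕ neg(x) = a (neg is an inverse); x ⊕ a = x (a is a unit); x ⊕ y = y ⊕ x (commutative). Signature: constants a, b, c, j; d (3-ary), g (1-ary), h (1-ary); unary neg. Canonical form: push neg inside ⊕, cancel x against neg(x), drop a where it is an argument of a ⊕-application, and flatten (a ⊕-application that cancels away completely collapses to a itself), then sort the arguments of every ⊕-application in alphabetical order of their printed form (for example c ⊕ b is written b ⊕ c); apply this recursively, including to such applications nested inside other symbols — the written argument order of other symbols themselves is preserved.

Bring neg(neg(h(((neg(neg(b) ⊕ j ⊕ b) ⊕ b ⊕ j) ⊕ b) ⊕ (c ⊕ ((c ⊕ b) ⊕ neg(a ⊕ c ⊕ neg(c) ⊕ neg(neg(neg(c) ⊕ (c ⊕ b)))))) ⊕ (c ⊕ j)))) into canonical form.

Answer: h(b ⊕ b ⊕ c ⊕ c ⊕ c ⊕ j)

Derivation:
Push neg inside:  distribute neg over ⊕ and collapse double neg
Combine occurrences:  h(b ⊕ b ⊕ c ⊕ c ⊕ c ⊕ j)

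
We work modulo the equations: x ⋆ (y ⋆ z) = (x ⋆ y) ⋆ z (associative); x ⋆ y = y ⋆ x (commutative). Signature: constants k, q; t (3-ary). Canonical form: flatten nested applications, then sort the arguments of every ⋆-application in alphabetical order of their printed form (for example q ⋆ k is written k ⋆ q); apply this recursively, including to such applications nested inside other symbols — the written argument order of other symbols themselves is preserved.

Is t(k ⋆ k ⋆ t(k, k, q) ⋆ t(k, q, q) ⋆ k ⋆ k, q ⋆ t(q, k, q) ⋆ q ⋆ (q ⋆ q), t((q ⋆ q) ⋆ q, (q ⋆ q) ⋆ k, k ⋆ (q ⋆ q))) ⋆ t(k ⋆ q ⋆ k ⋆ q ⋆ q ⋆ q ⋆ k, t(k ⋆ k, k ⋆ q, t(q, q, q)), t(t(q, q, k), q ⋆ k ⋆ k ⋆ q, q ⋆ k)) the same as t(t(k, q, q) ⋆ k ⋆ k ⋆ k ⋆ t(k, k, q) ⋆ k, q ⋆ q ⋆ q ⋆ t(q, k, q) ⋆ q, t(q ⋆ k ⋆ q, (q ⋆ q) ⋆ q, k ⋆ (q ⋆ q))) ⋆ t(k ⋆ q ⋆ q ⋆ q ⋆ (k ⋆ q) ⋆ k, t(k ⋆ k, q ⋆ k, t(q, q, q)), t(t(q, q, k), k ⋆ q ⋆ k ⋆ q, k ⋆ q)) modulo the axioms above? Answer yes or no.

Answer: no — t(k ⋆ k ⋆ k ⋆ k ⋆ t(k, k, q) ⋆ t(k, q, q), q ⋆ q ⋆ q ⋆ q ⋆ t(q, k, q), t(q ⋆ q ⋆ q, k ⋆ q ⋆ q, k ⋆ q ⋆ q)) ⋆ t(k ⋆ k ⋆ k ⋆ q ⋆ q ⋆ q ⋆ q, t(k ⋆ k, k ⋆ q, t(q, q, q)), t(t(q, q, k), k ⋆ k ⋆ q ⋆ q, k ⋆ q)) vs t(k ⋆ k ⋆ k ⋆ k ⋆ t(k, k, q) ⋆ t(k, q, q), q ⋆ q ⋆ q ⋆ q ⋆ t(q, k, q), t(k ⋆ q ⋆ q, q ⋆ q ⋆ q, k ⋆ q ⋆ q)) ⋆ t(k ⋆ k ⋆ k ⋆ q ⋆ q ⋆ q ⋆ q, t(k ⋆ k, k ⋆ q, t(q, q, q)), t(t(q, q, k), k ⋆ k ⋆ q ⋆ q, k ⋆ q))

Derivation:
Left:  t(k ⋆ k ⋆ t(k, k, q) ⋆ t(k, q, q) ⋆ k ⋆ k, q ⋆ t(q, k, q) ⋆ q ⋆ (q ⋆ q), t((q ⋆ q) ⋆ q, (q ⋆ q) ⋆ k, k ⋆ (q ⋆ q))) ⋆ t(k ⋆ q ⋆ k ⋆ q ⋆ q ⋆ q ⋆ k, t(k ⋆ k, k ⋆ q, t(q, q, q)), t(t(q, q, k), q ⋆ k ⋆ k ⋆ q, q ⋆ k))
  Inside:  t(k ⋆ k ⋆ t(k, k, q) ⋆ t(k, q, q) ⋆ k ⋆ k, q ⋆ t(q, k, q) ⋆ q ⋆ (q ⋆ q), t((q ⋆ q) ⋆ q, (q ⋆ q) ⋆ k, k ⋆ (q ⋆ q)))  →  t(k ⋆ k ⋆ k ⋆ k ⋆ t(k, k, q) ⋆ t(k, q, q), q ⋆ q ⋆ q ⋆ q ⋆ t(q, k, q), t(q ⋆ q ⋆ q, k ⋆ q ⋆ q, k ⋆ q ⋆ q))
  Inside:  t(k ⋆ q ⋆ k ⋆ q ⋆ q ⋆ q ⋆ k, t(k ⋆ k, k ⋆ q, t(q, q, q)), t(t(q, q, k), q ⋆ k ⋆ k ⋆ q, q ⋆ k))  →  t(k ⋆ k ⋆ k ⋆ q ⋆ q ⋆ q ⋆ q, t(k ⋆ k, k ⋆ q, t(q, q, q)), t(t(q, q, k), k ⋆ k ⋆ q ⋆ q, k ⋆ q))
  Order the arguments:  t(k ⋆ k ⋆ k ⋆ k ⋆ t(k, k, q) ⋆ t(k, q, q), q ⋆ q ⋆ q ⋆ q ⋆ t(q, k, q), t(q ⋆ q ⋆ q, k ⋆ q ⋆ q, k ⋆ q ⋆ q)) ⋆ t(k ⋆ k ⋆ k ⋆ q ⋆ q ⋆ q ⋆ q, t(k ⋆ k, k ⋆ q, t(q, q, q)), t(t(q, q, k), k ⋆ k ⋆ q ⋆ q, k ⋆ q))
Right:  t(t(k, q, q) ⋆ k ⋆ k ⋆ k ⋆ t(k, k, q) ⋆ k, q ⋆ q ⋆ q ⋆ t(q, k, q) ⋆ q, t(q ⋆ k ⋆ q, (q ⋆ q) ⋆ q, k ⋆ (q ⋆ q))) ⋆ t(k ⋆ q ⋆ q ⋆ q ⋆ (k ⋆ q) ⋆ k, t(k ⋆ k, q ⋆ k, t(q, q, q)), t(t(q, q, k), k ⋆ q ⋆ k ⋆ q, k ⋆ q))
  Canonicalize subterm:  t(t(k, q, q) ⋆ k ⋆ k ⋆ k ⋆ t(k, k, q) ⋆ k, q ⋆ q ⋆ q ⋆ t(q, k, q) ⋆ q, t(q ⋆ k ⋆ q, (q ⋆ q) ⋆ q, k ⋆ (q ⋆ q)))  →  t(k ⋆ k ⋆ k ⋆ k ⋆ t(k, k, q) ⋆ t(k, q, q), q ⋆ q ⋆ q ⋆ q ⋆ t(q, k, q), t(k ⋆ q ⋆ q, q ⋆ q ⋆ q, k ⋆ q ⋆ q))
  Canonicalize subterm:  t(k ⋆ q ⋆ q ⋆ q ⋆ (k ⋆ q) ⋆ k, t(k ⋆ k, q ⋆ k, t(q, q, q)), t(t(q, q, k), k ⋆ q ⋆ k ⋆ q, k ⋆ q))  →  t(k ⋆ k ⋆ k ⋆ q ⋆ q ⋆ q ⋆ q, t(k ⋆ k, k ⋆ q, t(q, q, q)), t(t(q, q, k), k ⋆ k ⋆ q ⋆ q, k ⋆ q))
  Sort:  t(k ⋆ k ⋆ k ⋆ k ⋆ t(k, k, q) ⋆ t(k, q, q), q ⋆ q ⋆ q ⋆ q ⋆ t(q, k, q), t(k ⋆ q ⋆ q, q ⋆ q ⋆ q, k ⋆ q ⋆ q)) ⋆ t(k ⋆ k ⋆ k ⋆ q ⋆ q ⋆ q ⋆ q, t(k ⋆ k, k ⋆ q, t(q, q, q)), t(t(q, q, k), k ⋆ k ⋆ q ⋆ q, k ⋆ q))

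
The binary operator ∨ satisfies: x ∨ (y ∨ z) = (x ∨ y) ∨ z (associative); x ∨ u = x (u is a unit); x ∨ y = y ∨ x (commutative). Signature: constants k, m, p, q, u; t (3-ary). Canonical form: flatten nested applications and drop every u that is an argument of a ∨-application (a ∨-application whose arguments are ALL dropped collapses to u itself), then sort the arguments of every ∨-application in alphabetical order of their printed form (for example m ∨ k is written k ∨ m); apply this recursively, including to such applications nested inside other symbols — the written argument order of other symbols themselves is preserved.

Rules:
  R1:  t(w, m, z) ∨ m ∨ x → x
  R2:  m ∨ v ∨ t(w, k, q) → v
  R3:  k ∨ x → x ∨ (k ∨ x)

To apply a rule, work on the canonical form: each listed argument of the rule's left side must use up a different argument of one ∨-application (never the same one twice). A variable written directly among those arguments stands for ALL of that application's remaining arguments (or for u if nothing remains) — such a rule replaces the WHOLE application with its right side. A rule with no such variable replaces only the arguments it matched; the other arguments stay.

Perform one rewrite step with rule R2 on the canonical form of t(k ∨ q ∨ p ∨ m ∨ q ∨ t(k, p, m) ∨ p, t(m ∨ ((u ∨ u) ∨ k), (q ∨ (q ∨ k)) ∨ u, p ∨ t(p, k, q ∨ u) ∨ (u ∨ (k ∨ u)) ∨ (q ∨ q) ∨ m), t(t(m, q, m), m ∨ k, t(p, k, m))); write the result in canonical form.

Canonical form:  t(k ∨ m ∨ p ∨ p ∨ q ∨ q ∨ t(k, p, m), t(k ∨ m, k ∨ q ∨ q, k ∨ m ∨ p ∨ q ∨ q ∨ t(p, k, q)), t(t(m, q, m), k ∨ m, t(p, k, m)))
Match R2:  consume m, t(p, k, q);  v := k ∨ p ∨ q ∨ q, w := p
Every leftover argument binds to the variable; the entire application is replaced.
Giving:  t(k ∨ m ∨ p ∨ p ∨ q ∨ q ∨ t(k, p, m), t(k ∨ m, k ∨ q ∨ q, k ∨ p ∨ q ∨ q), t(t(m, q, m), k ∨ m, t(p, k, m)))

Answer: t(k ∨ m ∨ p ∨ p ∨ q ∨ q ∨ t(k, p, m), t(k ∨ m, k ∨ q ∨ q, k ∨ p ∨ q ∨ q), t(t(m, q, m), k ∨ m, t(p, k, m)))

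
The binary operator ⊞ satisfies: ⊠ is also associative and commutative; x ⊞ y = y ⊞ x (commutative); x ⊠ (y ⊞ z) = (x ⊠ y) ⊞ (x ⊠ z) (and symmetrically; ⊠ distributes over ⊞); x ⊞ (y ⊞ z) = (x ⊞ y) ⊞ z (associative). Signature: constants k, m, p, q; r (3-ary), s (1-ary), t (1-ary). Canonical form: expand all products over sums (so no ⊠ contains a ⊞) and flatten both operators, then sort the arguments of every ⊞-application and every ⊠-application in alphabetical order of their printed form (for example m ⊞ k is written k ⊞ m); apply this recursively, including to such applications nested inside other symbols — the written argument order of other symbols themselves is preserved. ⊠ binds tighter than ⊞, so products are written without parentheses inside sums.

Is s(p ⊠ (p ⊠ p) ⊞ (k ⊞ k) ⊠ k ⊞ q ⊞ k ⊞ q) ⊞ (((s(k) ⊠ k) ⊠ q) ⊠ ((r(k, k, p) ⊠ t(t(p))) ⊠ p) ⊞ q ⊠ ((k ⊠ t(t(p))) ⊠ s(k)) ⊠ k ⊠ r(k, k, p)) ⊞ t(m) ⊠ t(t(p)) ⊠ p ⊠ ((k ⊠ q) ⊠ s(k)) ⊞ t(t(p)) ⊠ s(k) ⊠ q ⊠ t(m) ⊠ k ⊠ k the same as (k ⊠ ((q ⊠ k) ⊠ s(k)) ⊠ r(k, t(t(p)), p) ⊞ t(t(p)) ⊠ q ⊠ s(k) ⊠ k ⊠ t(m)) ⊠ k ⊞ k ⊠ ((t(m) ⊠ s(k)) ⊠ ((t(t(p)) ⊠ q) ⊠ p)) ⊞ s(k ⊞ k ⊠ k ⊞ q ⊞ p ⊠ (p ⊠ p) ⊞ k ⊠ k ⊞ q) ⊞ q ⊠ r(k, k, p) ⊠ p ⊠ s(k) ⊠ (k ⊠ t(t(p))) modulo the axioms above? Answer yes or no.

Left:  s(p ⊠ (p ⊠ p) ⊞ (k ⊞ k) ⊠ k ⊞ q ⊞ k ⊞ q) ⊞ (((s(k) ⊠ k) ⊠ q) ⊠ ((r(k, k, p) ⊠ t(t(p))) ⊠ p) ⊞ q ⊠ ((k ⊠ t(t(p))) ⊠ s(k)) ⊠ k ⊠ r(k, k, p)) ⊞ t(m) ⊠ t(t(p)) ⊠ p ⊠ ((k ⊠ q) ⊠ s(k)) ⊞ t(t(p)) ⊠ s(k) ⊠ q ⊠ t(m) ⊠ k ⊠ k
  Distribute:  s(k ⊞ k ⊠ k ⊞ k ⊠ k ⊞ p ⊠ p ⊠ p ⊞ q ⊞ q) ⊞ k ⊠ p ⊠ q ⊠ r(k, k, p) ⊠ s(k) ⊠ t(t(p)) ⊞ k ⊠ k ⊠ q ⊠ r(k, k, p) ⊠ s(k) ⊠ t(t(p)) ⊞ k ⊠ p ⊠ q ⊠ s(k) ⊠ t(m) ⊠ t(t(p)) ⊞ k ⊠ k ⊠ q ⊠ s(k) ⊠ t(m) ⊠ t(t(p))
  Sort arguments:  k ⊠ k ⊠ q ⊠ r(k, k, p) ⊠ s(k) ⊠ t(t(p)) ⊞ k ⊠ k ⊠ q ⊠ s(k) ⊠ t(m) ⊠ t(t(p)) ⊞ k ⊠ p ⊠ q ⊠ r(k, k, p) ⊠ s(k) ⊠ t(t(p)) ⊞ k ⊠ p ⊠ q ⊠ s(k) ⊠ t(m) ⊠ t(t(p)) ⊞ s(k ⊞ k ⊠ k ⊞ k ⊠ k ⊞ p ⊠ p ⊠ p ⊞ q ⊞ q)
Right:  (k ⊠ ((q ⊠ k) ⊠ s(k)) ⊠ r(k, t(t(p)), p) ⊞ t(t(p)) ⊠ q ⊠ s(k) ⊠ k ⊠ t(m)) ⊠ k ⊞ k ⊠ ((t(m) ⊠ s(k)) ⊠ ((t(t(p)) ⊠ q) ⊠ p)) ⊞ s(k ⊞ k ⊠ k ⊞ q ⊞ p ⊠ (p ⊠ p) ⊞ k ⊠ k ⊞ q) ⊞ q ⊠ r(k, k, p) ⊠ p ⊠ s(k) ⊠ (k ⊠ t(t(p)))
  Expand products over sums:  k ⊠ k ⊠ k ⊠ q ⊠ r(k, t(t(p)), p) ⊠ s(k) ⊞ k ⊠ k ⊠ q ⊠ s(k) ⊠ t(m) ⊠ t(t(p)) ⊞ k ⊠ p ⊠ q ⊠ s(k) ⊠ t(m) ⊠ t(t(p)) ⊞ s(k ⊞ k ⊠ k ⊞ k ⊠ k ⊞ p ⊠ p ⊠ p ⊞ q ⊞ q) ⊞ k ⊠ p ⊠ q ⊠ r(k, k, p) ⊠ s(k) ⊠ t(t(p))
  Order the arguments:  k ⊠ k ⊠ k ⊠ q ⊠ r(k, t(t(p)), p) ⊠ s(k) ⊞ k ⊠ k ⊠ q ⊠ s(k) ⊠ t(m) ⊠ t(t(p)) ⊞ k ⊠ p ⊠ q ⊠ r(k, k, p) ⊠ s(k) ⊠ t(t(p)) ⊞ k ⊠ p ⊠ q ⊠ s(k) ⊠ t(m) ⊠ t(t(p)) ⊞ s(k ⊞ k ⊠ k ⊞ k ⊠ k ⊞ p ⊠ p ⊠ p ⊞ q ⊞ q)

Answer: no — k ⊠ k ⊠ q ⊠ r(k, k, p) ⊠ s(k) ⊠ t(t(p)) ⊞ k ⊠ k ⊠ q ⊠ s(k) ⊠ t(m) ⊠ t(t(p)) ⊞ k ⊠ p ⊠ q ⊠ r(k, k, p) ⊠ s(k) ⊠ t(t(p)) ⊞ k ⊠ p ⊠ q ⊠ s(k) ⊠ t(m) ⊠ t(t(p)) ⊞ s(k ⊞ k ⊠ k ⊞ k ⊠ k ⊞ p ⊠ p ⊠ p ⊞ q ⊞ q) vs k ⊠ k ⊠ k ⊠ q ⊠ r(k, t(t(p)), p) ⊠ s(k) ⊞ k ⊠ k ⊠ q ⊠ s(k) ⊠ t(m) ⊠ t(t(p)) ⊞ k ⊠ p ⊠ q ⊠ r(k, k, p) ⊠ s(k) ⊠ t(t(p)) ⊞ k ⊠ p ⊠ q ⊠ s(k) ⊠ t(m) ⊠ t(t(p)) ⊞ s(k ⊞ k ⊠ k ⊞ k ⊠ k ⊞ p ⊠ p ⊠ p ⊞ q ⊞ q)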